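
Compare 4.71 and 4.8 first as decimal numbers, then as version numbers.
As decimals: 4.71 < 4.8. As versions: v4.71 > v4.8 (minor version 71 > 8).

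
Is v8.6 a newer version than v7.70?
Yes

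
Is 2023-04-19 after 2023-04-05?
Yes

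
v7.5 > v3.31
True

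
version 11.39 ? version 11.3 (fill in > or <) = >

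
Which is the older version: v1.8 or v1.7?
v1.7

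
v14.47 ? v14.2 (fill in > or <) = >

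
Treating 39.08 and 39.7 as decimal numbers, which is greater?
39.7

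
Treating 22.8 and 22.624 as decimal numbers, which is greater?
22.8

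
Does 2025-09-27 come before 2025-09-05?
No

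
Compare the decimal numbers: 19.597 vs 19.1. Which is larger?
19.597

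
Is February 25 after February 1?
Yes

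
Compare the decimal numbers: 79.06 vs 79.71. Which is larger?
79.71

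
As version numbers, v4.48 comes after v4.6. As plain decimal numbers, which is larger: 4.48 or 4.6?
4.6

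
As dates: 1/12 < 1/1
False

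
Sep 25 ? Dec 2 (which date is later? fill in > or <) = <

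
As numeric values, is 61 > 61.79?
False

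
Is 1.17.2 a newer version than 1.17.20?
No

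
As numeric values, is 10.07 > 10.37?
False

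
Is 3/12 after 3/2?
Yes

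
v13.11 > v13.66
False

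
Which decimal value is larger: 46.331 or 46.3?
46.331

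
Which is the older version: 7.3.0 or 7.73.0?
7.3.0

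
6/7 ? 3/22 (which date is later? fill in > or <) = >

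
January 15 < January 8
False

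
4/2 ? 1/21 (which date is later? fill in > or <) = >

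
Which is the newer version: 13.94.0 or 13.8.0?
13.94.0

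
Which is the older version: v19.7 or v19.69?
v19.7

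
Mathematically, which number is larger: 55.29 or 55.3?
55.3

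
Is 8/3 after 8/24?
No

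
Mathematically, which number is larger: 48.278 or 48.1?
48.278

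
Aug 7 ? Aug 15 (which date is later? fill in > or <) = <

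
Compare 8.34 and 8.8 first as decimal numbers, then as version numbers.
As decimals: 8.34 < 8.8. As versions: v8.34 > v8.8 (minor version 34 > 8).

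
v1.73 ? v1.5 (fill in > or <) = >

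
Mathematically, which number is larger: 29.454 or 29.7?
29.7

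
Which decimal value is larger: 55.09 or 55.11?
55.11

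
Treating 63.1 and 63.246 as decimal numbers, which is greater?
63.246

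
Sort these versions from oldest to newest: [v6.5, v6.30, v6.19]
[v6.5, v6.19, v6.30]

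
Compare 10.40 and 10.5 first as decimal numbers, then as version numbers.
As decimals: 10.40 < 10.5. As versions: v10.40 > v10.5 (minor version 40 > 5).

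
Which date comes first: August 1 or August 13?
August 1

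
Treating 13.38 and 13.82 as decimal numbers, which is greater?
13.82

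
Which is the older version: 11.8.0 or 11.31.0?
11.8.0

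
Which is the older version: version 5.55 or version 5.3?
version 5.3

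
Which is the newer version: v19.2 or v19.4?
v19.4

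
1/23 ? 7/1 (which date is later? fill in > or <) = <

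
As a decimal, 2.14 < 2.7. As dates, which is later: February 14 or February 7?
February 14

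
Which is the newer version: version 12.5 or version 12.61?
version 12.61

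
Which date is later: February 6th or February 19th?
February 19th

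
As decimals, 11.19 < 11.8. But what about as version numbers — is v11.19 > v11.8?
True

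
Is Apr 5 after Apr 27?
No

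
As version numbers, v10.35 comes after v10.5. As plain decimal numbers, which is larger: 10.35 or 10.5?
10.5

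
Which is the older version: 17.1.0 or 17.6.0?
17.1.0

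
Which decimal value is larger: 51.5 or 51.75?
51.75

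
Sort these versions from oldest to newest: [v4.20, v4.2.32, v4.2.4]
[v4.2.4, v4.2.32, v4.20]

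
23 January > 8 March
False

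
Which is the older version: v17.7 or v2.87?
v2.87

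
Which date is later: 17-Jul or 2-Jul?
17-Jul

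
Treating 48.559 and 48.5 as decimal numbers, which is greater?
48.559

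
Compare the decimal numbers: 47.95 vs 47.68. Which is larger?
47.95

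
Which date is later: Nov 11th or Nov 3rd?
Nov 11th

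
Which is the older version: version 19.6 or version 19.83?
version 19.6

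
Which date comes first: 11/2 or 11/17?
11/2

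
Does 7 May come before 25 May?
Yes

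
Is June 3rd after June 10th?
No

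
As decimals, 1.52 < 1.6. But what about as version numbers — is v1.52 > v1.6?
True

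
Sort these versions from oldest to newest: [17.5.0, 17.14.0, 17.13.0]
[17.5.0, 17.13.0, 17.14.0]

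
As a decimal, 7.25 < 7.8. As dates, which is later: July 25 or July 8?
July 25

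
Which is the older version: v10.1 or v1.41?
v1.41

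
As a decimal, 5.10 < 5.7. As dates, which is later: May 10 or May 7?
May 10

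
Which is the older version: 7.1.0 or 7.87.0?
7.1.0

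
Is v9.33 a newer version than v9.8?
Yes. Version numbers are compared segment by segment as integers, not as decimals: minor version 33 > 8, so v9.33 > v9.8 (even though the decimal 9.33 < 9.8).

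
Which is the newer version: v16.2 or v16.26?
v16.26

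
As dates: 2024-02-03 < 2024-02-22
True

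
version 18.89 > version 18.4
True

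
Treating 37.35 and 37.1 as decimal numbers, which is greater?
37.35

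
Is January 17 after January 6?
Yes. Day 17 comes after day 6 in January — this is a date comparison, not a decimal one (the decimal 1.17 would be smaller than 1.6).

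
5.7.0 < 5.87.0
True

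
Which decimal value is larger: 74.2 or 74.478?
74.478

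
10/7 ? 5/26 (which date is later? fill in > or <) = >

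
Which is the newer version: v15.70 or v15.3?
v15.70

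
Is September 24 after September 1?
Yes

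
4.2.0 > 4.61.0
False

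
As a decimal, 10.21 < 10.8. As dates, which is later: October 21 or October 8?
October 21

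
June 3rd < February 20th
False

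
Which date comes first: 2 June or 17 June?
2 June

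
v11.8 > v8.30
True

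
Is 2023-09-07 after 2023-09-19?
No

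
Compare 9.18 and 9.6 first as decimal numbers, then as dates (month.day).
As decimals: 9.18 < 9.6. As dates: 9/18 is later than 9/6 (day 18 > day 6).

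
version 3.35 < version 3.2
False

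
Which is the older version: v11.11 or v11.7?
v11.7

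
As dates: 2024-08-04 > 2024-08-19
False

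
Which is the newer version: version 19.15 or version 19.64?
version 19.64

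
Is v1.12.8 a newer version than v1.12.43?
No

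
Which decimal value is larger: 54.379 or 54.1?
54.379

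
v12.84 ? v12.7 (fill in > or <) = >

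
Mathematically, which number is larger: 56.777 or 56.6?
56.777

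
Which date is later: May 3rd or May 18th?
May 18th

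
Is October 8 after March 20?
Yes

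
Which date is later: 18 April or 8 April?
18 April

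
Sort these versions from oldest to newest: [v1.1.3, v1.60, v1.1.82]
[v1.1.3, v1.1.82, v1.60]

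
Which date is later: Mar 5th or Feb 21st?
Mar 5th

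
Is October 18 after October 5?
Yes. Day 18 comes after day 5 in October — this is a date comparison, not a decimal one (the decimal 10.18 would be smaller than 10.5).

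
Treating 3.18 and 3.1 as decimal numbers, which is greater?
3.18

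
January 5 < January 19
True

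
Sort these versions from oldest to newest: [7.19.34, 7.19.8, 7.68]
[7.19.8, 7.19.34, 7.68]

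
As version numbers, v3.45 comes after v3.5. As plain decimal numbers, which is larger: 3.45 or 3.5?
3.5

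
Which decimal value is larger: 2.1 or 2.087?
2.1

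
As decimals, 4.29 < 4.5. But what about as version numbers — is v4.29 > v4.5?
True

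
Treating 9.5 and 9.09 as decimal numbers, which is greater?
9.5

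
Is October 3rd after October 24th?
No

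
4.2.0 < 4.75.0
True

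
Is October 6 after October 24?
No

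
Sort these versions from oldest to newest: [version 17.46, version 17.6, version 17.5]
[version 17.5, version 17.6, version 17.46]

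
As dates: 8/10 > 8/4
True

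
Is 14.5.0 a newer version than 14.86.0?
No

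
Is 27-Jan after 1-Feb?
No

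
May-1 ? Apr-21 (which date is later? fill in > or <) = >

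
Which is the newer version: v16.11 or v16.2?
v16.11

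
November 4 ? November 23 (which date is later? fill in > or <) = <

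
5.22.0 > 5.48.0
False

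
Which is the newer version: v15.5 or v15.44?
v15.44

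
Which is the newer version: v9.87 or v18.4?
v18.4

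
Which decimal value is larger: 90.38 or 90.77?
90.77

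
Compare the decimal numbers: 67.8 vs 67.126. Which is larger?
67.8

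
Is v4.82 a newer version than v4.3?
Yes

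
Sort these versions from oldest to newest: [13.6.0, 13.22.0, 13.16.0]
[13.6.0, 13.16.0, 13.22.0]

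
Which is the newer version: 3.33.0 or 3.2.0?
3.33.0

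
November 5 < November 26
True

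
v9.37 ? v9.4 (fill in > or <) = >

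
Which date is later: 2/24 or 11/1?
11/1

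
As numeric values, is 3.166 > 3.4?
False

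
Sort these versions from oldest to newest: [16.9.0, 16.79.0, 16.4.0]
[16.4.0, 16.9.0, 16.79.0]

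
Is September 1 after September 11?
No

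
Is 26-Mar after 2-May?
No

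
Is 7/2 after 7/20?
No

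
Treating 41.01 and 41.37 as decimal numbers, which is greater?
41.37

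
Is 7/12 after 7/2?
Yes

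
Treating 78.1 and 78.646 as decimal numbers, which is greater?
78.646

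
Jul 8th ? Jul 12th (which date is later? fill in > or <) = <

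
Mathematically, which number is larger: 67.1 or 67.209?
67.209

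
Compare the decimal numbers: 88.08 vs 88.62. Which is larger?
88.62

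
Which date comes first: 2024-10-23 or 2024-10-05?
2024-10-05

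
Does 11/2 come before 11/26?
Yes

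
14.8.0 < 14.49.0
True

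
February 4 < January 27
False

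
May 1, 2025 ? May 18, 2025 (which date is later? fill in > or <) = <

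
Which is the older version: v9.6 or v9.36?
v9.6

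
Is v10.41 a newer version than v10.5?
Yes. Version numbers are compared segment by segment as integers, not as decimals: minor version 41 > 5, so v10.41 > v10.5 (even though the decimal 10.41 < 10.5).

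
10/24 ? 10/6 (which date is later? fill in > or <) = >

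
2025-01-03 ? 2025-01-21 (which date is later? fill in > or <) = <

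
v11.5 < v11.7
True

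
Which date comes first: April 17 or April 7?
April 7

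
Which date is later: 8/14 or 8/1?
8/14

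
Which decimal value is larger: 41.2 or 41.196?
41.2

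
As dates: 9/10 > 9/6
True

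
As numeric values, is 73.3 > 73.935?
False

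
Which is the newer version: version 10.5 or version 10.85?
version 10.85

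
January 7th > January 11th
False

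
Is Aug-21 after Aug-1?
Yes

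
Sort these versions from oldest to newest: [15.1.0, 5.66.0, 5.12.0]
[5.12.0, 5.66.0, 15.1.0]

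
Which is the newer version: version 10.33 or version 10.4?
version 10.33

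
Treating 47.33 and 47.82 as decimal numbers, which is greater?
47.82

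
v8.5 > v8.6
False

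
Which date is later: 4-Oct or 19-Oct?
19-Oct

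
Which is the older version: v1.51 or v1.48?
v1.48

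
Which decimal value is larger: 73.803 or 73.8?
73.803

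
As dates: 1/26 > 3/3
False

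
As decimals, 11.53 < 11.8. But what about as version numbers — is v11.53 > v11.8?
True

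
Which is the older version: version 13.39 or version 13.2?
version 13.2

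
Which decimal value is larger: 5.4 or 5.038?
5.4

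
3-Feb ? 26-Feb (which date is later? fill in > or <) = <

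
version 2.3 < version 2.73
True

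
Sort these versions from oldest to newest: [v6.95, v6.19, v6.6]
[v6.6, v6.19, v6.95]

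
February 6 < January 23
False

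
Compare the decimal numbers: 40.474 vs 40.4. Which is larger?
40.474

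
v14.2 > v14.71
False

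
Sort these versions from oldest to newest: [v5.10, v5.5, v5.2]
[v5.2, v5.5, v5.10]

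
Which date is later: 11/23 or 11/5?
11/23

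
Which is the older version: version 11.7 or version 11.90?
version 11.7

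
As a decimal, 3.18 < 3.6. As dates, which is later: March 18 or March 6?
March 18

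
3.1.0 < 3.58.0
True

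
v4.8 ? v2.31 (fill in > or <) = >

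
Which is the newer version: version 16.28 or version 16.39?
version 16.39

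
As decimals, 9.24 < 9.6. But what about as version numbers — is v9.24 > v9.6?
True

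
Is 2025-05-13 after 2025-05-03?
Yes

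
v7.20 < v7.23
True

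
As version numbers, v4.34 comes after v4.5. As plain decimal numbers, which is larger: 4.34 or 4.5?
4.5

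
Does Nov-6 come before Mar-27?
No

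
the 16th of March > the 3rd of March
True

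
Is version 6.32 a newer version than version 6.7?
Yes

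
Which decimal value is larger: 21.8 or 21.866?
21.866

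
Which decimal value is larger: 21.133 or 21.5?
21.5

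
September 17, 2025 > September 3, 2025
True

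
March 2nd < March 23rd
True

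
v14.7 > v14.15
False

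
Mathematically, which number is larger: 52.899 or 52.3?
52.899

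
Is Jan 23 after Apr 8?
No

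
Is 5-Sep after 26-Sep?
No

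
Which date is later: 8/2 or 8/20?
8/20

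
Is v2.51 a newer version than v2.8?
Yes. Version numbers are compared segment by segment as integers, not as decimals: minor version 51 > 8, so v2.51 > v2.8 (even though the decimal 2.51 < 2.8).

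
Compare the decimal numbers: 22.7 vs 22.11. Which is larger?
22.7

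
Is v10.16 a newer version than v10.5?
Yes. Version numbers are compared segment by segment as integers, not as decimals: minor version 16 > 5, so v10.16 > v10.5 (even though the decimal 10.16 < 10.5).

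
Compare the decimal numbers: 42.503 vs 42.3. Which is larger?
42.503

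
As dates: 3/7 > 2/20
True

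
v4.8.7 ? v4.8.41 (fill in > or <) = <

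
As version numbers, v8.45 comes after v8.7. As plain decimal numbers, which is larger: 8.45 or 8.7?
8.7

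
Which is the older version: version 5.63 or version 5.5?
version 5.5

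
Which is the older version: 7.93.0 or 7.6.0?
7.6.0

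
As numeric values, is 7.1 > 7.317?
False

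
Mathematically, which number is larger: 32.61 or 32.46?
32.61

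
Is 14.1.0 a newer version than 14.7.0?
No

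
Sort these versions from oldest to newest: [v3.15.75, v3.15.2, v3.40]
[v3.15.2, v3.15.75, v3.40]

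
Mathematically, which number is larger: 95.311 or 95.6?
95.6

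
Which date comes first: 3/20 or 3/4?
3/4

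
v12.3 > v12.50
False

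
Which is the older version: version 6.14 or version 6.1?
version 6.1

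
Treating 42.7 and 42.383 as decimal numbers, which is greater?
42.7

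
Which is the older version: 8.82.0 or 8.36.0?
8.36.0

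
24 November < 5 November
False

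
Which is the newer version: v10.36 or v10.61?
v10.61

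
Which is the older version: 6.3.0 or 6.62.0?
6.3.0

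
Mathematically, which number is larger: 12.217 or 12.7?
12.7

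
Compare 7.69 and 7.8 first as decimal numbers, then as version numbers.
As decimals: 7.69 < 7.8. As versions: v7.69 > v7.8 (minor version 69 > 8).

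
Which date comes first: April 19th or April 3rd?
April 3rd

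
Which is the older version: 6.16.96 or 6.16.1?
6.16.1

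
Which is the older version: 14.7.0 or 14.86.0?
14.7.0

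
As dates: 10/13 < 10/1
False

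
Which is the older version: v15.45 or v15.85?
v15.45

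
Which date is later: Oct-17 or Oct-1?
Oct-17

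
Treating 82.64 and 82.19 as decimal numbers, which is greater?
82.64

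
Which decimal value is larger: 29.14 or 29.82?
29.82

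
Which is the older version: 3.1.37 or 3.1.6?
3.1.6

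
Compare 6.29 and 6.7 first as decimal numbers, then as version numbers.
As decimals: 6.29 < 6.7. As versions: v6.29 > v6.7 (minor version 29 > 7).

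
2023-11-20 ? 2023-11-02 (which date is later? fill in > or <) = >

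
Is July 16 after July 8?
Yes. Day 16 comes after day 8 in July — this is a date comparison, not a decimal one (the decimal 7.16 would be smaller than 7.8).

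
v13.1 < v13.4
True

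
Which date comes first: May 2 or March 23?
March 23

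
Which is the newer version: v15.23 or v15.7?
v15.23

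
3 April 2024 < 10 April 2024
True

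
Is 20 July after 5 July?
Yes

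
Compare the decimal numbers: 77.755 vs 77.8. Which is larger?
77.8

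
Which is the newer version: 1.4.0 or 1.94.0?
1.94.0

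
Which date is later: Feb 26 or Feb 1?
Feb 26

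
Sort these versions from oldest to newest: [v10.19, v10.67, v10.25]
[v10.19, v10.25, v10.67]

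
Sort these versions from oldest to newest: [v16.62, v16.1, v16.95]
[v16.1, v16.62, v16.95]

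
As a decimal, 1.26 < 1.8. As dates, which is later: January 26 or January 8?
January 26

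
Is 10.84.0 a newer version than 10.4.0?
Yes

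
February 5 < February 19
True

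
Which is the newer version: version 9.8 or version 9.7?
version 9.8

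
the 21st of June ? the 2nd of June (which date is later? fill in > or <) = >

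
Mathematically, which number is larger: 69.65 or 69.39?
69.65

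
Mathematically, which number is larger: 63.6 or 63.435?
63.6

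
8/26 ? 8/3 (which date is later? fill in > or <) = >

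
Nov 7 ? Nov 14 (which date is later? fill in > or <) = <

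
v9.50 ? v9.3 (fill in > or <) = >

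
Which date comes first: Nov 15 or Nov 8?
Nov 8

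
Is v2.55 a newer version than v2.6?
Yes. Version numbers are compared segment by segment as integers, not as decimals: minor version 55 > 6, so v2.55 > v2.6 (even though the decimal 2.55 < 2.6).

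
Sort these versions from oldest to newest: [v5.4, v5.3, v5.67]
[v5.3, v5.4, v5.67]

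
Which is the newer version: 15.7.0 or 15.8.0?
15.8.0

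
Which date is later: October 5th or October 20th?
October 20th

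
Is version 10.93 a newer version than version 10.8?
Yes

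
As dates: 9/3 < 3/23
False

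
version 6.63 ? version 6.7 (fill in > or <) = >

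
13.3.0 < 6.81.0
False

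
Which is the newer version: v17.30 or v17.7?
v17.30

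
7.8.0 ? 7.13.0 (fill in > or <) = <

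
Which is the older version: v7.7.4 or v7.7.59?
v7.7.4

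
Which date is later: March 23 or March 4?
March 23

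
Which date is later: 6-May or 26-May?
26-May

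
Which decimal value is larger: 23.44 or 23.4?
23.44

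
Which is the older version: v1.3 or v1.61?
v1.3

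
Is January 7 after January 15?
No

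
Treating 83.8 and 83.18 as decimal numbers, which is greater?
83.8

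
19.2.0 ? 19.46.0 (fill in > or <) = <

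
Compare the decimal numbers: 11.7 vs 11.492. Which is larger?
11.7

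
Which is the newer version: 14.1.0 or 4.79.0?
14.1.0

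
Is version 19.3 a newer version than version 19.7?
No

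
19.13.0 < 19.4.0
False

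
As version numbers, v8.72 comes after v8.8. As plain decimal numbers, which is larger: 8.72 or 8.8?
8.8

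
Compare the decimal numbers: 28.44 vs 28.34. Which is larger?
28.44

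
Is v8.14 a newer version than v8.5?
Yes. Version numbers are compared segment by segment as integers, not as decimals: minor version 14 > 5, so v8.14 > v8.5 (even though the decimal 8.14 < 8.5).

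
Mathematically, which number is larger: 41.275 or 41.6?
41.6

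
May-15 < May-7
False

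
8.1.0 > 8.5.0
False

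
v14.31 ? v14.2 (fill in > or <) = >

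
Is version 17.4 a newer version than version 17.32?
No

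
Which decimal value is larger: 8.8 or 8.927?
8.927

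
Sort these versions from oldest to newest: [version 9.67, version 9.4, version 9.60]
[version 9.4, version 9.60, version 9.67]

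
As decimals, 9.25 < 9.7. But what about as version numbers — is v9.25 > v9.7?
True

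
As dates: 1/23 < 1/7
False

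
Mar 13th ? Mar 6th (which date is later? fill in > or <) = >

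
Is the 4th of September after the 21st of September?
No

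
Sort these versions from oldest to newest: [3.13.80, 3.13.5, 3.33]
[3.13.5, 3.13.80, 3.33]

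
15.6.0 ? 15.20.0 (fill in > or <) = <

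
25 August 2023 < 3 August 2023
False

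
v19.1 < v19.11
True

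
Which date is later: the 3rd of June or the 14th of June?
the 14th of June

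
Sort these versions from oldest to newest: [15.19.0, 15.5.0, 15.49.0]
[15.5.0, 15.19.0, 15.49.0]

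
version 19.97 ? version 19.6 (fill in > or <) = >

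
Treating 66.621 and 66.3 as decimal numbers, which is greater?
66.621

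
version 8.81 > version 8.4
True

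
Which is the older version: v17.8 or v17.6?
v17.6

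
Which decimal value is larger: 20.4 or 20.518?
20.518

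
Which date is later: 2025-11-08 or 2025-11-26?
2025-11-26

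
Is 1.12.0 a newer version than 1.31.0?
No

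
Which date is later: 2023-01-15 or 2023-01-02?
2023-01-15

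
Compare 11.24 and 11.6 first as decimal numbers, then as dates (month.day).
As decimals: 11.24 < 11.6. As dates: 11/24 is later than 11/6 (day 24 > day 6).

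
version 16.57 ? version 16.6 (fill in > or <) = >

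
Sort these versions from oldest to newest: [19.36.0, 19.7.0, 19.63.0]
[19.7.0, 19.36.0, 19.63.0]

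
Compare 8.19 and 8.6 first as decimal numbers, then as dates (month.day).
As decimals: 8.19 < 8.6. As dates: 8/19 is later than 8/6 (day 19 > day 6).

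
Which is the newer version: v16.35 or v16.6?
v16.35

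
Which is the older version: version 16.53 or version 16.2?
version 16.2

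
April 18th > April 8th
True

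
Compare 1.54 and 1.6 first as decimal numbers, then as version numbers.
As decimals: 1.54 < 1.6. As versions: v1.54 > v1.6 (minor version 54 > 6).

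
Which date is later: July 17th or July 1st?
July 17th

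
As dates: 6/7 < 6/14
True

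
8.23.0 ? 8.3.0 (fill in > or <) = >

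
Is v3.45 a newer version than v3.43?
Yes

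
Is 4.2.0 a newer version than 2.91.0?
Yes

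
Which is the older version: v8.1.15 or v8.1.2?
v8.1.2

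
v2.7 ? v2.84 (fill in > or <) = <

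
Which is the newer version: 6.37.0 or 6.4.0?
6.37.0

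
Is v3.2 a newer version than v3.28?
No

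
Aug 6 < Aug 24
True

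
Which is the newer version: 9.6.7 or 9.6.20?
9.6.20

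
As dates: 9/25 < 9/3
False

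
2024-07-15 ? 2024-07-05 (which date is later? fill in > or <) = >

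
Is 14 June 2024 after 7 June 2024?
Yes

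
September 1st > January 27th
True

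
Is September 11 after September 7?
Yes. Day 11 comes after day 7 in September — this is a date comparison, not a decimal one (the decimal 9.11 would be smaller than 9.7).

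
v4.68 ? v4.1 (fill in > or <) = >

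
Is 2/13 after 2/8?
Yes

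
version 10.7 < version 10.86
True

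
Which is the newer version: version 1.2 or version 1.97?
version 1.97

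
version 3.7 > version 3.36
False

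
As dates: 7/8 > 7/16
False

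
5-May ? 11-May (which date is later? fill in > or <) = <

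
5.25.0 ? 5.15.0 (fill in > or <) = >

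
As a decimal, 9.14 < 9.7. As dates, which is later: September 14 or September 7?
September 14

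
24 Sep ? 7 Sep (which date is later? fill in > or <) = >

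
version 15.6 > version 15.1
True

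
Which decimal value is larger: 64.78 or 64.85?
64.85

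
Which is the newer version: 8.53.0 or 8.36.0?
8.53.0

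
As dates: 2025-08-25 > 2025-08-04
True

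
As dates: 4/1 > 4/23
False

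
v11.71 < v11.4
False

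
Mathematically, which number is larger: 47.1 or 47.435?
47.435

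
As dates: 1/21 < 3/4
True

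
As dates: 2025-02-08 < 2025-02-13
True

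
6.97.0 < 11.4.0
True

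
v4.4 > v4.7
False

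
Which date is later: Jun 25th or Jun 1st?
Jun 25th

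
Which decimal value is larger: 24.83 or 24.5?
24.83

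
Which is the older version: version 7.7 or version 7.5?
version 7.5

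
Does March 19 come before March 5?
No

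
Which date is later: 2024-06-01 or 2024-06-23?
2024-06-23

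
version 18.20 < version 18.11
False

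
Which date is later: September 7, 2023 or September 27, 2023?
September 27, 2023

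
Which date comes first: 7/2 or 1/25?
1/25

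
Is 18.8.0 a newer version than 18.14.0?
No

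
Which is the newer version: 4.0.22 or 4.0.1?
4.0.22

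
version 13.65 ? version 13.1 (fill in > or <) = >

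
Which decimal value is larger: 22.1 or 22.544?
22.544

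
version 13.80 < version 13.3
False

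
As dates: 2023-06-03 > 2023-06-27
False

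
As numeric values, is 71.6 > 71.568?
True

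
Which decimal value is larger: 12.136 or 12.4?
12.4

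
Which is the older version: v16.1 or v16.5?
v16.1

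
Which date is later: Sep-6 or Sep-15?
Sep-15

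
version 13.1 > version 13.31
False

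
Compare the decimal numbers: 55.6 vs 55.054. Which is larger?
55.6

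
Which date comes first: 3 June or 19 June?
3 June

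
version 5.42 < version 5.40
False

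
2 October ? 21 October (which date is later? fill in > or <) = <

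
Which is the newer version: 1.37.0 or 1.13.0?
1.37.0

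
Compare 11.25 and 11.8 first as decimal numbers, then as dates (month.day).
As decimals: 11.25 < 11.8. As dates: 11/25 is later than 11/8 (day 25 > day 8).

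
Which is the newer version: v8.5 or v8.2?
v8.5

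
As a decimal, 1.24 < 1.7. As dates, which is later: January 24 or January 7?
January 24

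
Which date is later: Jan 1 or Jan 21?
Jan 21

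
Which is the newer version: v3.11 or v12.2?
v12.2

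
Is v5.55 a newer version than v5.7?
Yes. Version numbers are compared segment by segment as integers, not as decimals: minor version 55 > 7, so v5.55 > v5.7 (even though the decimal 5.55 < 5.7).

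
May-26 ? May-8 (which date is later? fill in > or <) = >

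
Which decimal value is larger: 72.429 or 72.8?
72.8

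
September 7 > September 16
False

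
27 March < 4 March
False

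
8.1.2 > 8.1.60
False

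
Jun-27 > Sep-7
False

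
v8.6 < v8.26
True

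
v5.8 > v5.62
False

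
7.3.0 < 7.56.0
True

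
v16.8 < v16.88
True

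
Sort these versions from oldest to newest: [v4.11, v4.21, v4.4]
[v4.4, v4.11, v4.21]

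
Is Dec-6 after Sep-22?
Yes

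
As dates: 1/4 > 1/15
False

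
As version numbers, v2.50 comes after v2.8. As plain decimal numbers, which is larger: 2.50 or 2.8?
2.8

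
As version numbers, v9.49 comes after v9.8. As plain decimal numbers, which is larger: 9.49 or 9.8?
9.8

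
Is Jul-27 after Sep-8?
No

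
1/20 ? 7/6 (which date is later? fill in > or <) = <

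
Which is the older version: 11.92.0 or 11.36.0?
11.36.0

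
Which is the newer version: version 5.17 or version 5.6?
version 5.17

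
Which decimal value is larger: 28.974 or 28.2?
28.974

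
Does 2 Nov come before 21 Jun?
No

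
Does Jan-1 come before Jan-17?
Yes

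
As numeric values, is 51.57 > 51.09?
True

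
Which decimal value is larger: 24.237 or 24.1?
24.237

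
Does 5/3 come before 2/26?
No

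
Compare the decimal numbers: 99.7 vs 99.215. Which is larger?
99.7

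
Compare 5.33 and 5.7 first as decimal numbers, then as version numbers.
As decimals: 5.33 < 5.7. As versions: v5.33 > v5.7 (minor version 33 > 7).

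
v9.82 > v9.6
True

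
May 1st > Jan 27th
True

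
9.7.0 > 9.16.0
False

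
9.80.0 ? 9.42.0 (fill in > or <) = >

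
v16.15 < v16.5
False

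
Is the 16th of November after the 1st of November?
Yes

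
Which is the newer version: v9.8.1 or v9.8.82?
v9.8.82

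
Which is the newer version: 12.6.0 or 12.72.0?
12.72.0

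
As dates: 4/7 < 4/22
True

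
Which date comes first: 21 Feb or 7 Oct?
21 Feb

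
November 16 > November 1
True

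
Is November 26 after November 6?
Yes. Day 26 comes after day 6 in November — this is a date comparison, not a decimal one (the decimal 11.26 would be smaller than 11.6).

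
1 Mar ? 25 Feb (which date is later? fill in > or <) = >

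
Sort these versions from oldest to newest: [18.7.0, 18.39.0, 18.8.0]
[18.7.0, 18.8.0, 18.39.0]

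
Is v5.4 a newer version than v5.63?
No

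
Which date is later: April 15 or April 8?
April 15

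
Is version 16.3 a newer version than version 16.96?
No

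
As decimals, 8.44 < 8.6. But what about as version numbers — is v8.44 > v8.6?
True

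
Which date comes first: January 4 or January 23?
January 4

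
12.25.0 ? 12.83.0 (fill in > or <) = <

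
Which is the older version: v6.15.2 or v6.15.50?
v6.15.2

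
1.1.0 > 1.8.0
False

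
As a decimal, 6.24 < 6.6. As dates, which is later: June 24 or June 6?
June 24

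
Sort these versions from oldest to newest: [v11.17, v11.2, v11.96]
[v11.2, v11.17, v11.96]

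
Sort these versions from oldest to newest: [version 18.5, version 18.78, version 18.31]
[version 18.5, version 18.31, version 18.78]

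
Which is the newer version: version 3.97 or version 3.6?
version 3.97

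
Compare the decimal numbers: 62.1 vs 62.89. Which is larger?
62.89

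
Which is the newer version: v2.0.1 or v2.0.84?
v2.0.84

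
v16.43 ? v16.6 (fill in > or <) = >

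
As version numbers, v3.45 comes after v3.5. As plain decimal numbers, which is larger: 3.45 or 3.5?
3.5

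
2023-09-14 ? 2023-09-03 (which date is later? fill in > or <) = >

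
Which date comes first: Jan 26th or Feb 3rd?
Jan 26th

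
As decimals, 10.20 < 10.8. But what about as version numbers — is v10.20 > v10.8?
True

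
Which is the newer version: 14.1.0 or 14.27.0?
14.27.0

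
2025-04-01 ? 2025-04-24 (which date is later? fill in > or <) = <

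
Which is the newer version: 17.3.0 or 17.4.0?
17.4.0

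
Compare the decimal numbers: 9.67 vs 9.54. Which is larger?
9.67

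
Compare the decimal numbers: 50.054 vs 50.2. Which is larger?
50.2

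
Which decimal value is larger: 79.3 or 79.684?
79.684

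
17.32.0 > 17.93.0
False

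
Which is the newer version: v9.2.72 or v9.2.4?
v9.2.72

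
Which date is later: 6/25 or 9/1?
9/1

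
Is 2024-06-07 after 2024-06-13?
No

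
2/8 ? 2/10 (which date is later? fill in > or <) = <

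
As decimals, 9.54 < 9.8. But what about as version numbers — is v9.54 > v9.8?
True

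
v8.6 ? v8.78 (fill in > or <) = <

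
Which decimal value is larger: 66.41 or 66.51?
66.51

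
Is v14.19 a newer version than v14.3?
Yes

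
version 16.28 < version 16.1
False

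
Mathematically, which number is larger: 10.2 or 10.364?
10.364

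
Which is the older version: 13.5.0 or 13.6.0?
13.5.0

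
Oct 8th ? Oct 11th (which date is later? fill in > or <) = <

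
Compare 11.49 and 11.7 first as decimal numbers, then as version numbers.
As decimals: 11.49 < 11.7. As versions: v11.49 > v11.7 (minor version 49 > 7).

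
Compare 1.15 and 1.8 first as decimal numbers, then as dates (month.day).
As decimals: 1.15 < 1.8. As dates: 1/15 is later than 1/8 (day 15 > day 8).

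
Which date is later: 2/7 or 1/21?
2/7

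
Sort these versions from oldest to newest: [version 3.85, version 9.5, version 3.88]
[version 3.85, version 3.88, version 9.5]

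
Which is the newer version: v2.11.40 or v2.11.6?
v2.11.40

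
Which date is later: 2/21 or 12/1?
12/1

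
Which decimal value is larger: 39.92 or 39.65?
39.92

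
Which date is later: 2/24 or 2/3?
2/24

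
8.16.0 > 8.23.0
False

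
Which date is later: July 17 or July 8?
July 17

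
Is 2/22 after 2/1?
Yes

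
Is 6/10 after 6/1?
Yes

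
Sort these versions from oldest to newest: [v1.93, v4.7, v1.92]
[v1.92, v1.93, v4.7]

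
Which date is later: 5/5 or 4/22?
5/5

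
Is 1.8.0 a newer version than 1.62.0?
No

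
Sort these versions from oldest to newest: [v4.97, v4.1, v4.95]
[v4.1, v4.95, v4.97]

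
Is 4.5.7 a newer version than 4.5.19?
No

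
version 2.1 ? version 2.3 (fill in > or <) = <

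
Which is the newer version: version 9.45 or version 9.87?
version 9.87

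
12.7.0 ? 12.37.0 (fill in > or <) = <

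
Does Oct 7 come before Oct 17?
Yes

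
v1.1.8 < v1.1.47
True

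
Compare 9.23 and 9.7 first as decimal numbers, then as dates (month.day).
As decimals: 9.23 < 9.7. As dates: 9/23 is later than 9/7 (day 23 > day 7).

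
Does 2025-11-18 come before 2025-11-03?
No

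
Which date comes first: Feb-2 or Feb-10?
Feb-2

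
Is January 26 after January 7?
Yes. Day 26 comes after day 7 in January — this is a date comparison, not a decimal one (the decimal 1.26 would be smaller than 1.7).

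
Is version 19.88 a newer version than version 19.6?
Yes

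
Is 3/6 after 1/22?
Yes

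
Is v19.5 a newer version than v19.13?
No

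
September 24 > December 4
False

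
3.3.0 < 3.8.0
True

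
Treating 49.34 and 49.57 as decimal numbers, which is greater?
49.57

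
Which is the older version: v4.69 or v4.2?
v4.2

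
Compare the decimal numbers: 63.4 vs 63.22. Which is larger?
63.4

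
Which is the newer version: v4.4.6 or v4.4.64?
v4.4.64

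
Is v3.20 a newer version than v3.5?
Yes. Version numbers are compared segment by segment as integers, not as decimals: minor version 20 > 5, so v3.20 > v3.5 (even though the decimal 3.20 < 3.5).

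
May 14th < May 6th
False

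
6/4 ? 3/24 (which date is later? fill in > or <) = >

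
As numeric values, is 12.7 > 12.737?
False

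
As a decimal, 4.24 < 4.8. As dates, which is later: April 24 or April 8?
April 24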